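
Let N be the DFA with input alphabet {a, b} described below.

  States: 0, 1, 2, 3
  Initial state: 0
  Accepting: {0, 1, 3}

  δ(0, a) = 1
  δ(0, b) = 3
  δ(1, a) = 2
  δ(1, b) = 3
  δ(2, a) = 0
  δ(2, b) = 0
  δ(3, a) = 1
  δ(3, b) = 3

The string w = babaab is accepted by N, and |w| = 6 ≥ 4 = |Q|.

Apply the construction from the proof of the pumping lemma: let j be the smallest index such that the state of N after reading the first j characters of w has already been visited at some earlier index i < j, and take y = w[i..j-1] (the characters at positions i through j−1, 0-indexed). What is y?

ab

Run of N on w = b a b a a b:
  step 0: 0  (start)
  step 1: 3  (read b: 0→3)
  step 2: 1  (read a: 3→1)
  step 3: 3  (read b: 1→3)   ← first repeat (3 seen earlier)
  step 4: 1  (read a: 3→1)
  step 5: 2  (read a: 1→2)
  step 6: 0  (read b: 2→0)

So i = 1, j = 3, giving x = w[0:1] = b, y = w[1:3] = ab, z = w[3:6] = aab.
Check: |xy| = 3 ≤ 4 and |y| = 2 ≥ 1. Reading y takes N from 3 back to 3, so every xyⁱz is accepted.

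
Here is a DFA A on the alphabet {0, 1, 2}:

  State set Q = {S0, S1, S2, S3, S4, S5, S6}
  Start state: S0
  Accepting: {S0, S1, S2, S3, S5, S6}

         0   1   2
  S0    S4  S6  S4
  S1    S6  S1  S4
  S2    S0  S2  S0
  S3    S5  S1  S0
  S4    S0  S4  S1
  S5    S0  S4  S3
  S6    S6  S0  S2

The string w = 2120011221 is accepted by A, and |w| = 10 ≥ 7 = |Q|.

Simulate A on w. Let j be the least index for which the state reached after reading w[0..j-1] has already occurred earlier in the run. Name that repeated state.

Run of A on w = 2 1 2 0 0 1 1 2 2 1:
  step 0: S0  (start)
  step 1: S4  (read 2: S0→S4)
  step 2: S4  (read 1: S4→S4)   ← first repeat (S4 seen earlier)
  step 3: S1  (read 2: S4→S1)
  step 4: S6  (read 0: S1→S6)
  step 5: S6  (read 0: S6→S6)
  step 6: S0  (read 1: S6→S0)
  step 7: S6  (read 1: S0→S6)
  step 8: S2  (read 2: S6→S2)
  step 9: S0  (read 2: S2→S0)
  step 10: S6  (read 1: S0→S6)

The earliest repeat is at step j = 2: A is in S4, which it already visited at step i = 1.
Since A has 7 states, any run of length ≥ 7 visits 7+1 states, so by pigeonhole some state repeats within the first 7 steps — that repeat gives the pumpable loop.

S4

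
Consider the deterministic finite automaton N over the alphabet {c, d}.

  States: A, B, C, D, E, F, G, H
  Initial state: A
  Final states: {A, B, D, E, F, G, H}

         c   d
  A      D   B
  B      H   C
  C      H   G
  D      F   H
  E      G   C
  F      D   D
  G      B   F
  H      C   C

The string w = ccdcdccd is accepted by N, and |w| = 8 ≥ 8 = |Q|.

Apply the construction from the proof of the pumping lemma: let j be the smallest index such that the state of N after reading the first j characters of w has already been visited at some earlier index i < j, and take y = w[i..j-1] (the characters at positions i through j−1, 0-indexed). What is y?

cd

Run of N on w = c c d c d c c d:
  step 0: A  (start)
  step 1: D  (read c: A→D)
  step 2: F  (read c: D→F)
  step 3: D  (read d: F→D)   ← first repeat (D seen earlier)
  step 4: F  (read c: D→F)
  step 5: D  (read d: F→D)
  step 6: F  (read c: D→F)
  step 7: D  (read c: F→D)
  step 8: H  (read d: D→H)

So i = 1, j = 3, giving x = w[0:1] = c, y = w[1:3] = cd, z = w[3:8] = cdccd.
Check: |xy| = 3 ≤ 8 and |y| = 2 ≥ 1. Reading y takes N from D back to D, so every xyⁱz is accepted.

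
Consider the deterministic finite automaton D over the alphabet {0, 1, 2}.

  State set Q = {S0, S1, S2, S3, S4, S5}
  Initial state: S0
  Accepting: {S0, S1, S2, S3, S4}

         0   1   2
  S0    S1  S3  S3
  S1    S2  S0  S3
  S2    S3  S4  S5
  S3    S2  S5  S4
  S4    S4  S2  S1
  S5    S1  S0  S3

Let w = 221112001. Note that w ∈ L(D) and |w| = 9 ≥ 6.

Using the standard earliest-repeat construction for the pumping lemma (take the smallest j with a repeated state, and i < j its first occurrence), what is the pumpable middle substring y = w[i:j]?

State sequence: S0 -2-> S3 -2-> S4 -1-> S2 -1-> S4 -1-> S2 -2-> S5 -0-> S1 -0-> S2 -1-> S4
First repeat at step 4: S4 was already visited.

So i = 2, j = 4, giving x = w[0:2] = 22, y = w[2:4] = 11, z = w[4:9] = 12001.
Check: |xy| = 4 ≤ 6 and |y| = 2 ≥ 1. Reading y takes D from S4 back to S4, so every xyⁱz is accepted.
With |Q| = 6, pigeonhole forces a state repeat no later than step 6; the substring read between the first and second visits to that state can be pumped.

11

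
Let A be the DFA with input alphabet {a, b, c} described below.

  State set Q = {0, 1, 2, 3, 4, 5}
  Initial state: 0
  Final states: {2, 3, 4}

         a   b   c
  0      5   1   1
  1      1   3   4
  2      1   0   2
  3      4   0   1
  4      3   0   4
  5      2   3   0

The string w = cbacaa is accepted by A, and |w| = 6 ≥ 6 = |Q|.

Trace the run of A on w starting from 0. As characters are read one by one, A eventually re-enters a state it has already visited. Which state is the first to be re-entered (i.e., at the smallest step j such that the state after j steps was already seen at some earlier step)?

4

Run of A on w = c b a c a a:
  step 0: 0  (start)
  step 1: 1  (read c: 0→1)
  step 2: 3  (read b: 1→3)
  step 3: 4  (read a: 3→4)
  step 4: 4  (read c: 4→4)   ← first repeat (4 seen earlier)
  step 5: 3  (read a: 4→3)
  step 6: 4  (read a: 3→4)

The earliest repeat is at step j = 4: A is in 4, which it already visited at step i = 3.
Pumping length from the standard proof: p = 6 (the number of states). The repeated state found above gives |xy| = j ≤ 6 and |y| = j − i ≥ 1.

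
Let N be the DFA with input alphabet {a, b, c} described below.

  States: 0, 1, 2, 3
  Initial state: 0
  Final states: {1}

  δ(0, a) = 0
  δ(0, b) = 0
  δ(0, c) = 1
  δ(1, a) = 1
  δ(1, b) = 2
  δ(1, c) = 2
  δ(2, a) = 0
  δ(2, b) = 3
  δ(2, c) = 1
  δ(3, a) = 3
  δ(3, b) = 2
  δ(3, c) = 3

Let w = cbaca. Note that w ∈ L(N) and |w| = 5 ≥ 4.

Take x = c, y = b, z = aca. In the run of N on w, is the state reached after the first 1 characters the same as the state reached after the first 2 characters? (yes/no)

no

Run of N on the first 2 characters of w = c b:
  step 0: 0  (start)
  step 1: 1  (read c: 0→1)
  step 2: 2  (read b: 1→2)

After x (step 1): 1. After xy (step 2): 2.
They differ (1 ≠ 2), so y is not a cycle from the state after x; this split is not the one the pumping-lemma construction produces, and pumping y need not keep the string in L(N).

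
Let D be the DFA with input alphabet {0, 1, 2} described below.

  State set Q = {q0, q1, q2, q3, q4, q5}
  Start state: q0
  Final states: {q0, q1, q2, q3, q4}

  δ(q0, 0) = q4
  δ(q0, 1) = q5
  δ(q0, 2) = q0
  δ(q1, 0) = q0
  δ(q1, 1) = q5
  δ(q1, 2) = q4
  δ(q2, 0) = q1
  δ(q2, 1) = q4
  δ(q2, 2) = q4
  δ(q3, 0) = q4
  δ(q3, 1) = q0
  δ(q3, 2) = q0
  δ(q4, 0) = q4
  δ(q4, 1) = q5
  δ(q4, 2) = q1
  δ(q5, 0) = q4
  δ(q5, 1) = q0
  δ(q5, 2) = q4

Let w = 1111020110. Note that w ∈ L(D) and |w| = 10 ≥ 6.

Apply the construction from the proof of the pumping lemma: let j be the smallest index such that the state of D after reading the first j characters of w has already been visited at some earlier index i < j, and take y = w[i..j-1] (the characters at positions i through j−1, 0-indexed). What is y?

11

Run of D on w = 1 1 1 1 0 2 0 1 1 0:
  step 0: q0  (start)
  step 1: q5  (read 1: q0→q5)
  step 2: q0  (read 1: q5→q0)   ← first repeat (q0 seen earlier)
  step 3: q5  (read 1: q0→q5)
  step 4: q0  (read 1: q5→q0)
  step 5: q4  (read 0: q0→q4)
  step 6: q1  (read 2: q4→q1)
  step 7: q0  (read 0: q1→q0)
  step 8: q5  (read 1: q0→q5)
  step 9: q0  (read 1: q5→q0)
  step 10: q4  (read 0: q0→q4)

So i = 0, j = 2, giving x = w[0:0] = ε, y = w[0:2] = 11, z = w[2:10] = 11020110.
Check: |xy| = 2 ≤ 6 and |y| = 2 ≥ 1. Reading y takes D from q0 back to q0, so every xyⁱz is accepted.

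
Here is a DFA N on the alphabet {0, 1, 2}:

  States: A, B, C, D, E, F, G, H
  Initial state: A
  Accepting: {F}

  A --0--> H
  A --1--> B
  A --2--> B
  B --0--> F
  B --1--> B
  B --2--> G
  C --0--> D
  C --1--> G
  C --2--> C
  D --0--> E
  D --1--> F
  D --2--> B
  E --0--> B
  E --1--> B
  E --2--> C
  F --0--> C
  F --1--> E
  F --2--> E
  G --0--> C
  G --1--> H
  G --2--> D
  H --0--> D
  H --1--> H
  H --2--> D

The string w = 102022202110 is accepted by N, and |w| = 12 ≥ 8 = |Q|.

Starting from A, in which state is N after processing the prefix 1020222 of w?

State sequence: A -1-> B -0-> F -2-> E -0-> B -2-> G -2-> D -2-> B

After reading 7 characters, N is in state B.

B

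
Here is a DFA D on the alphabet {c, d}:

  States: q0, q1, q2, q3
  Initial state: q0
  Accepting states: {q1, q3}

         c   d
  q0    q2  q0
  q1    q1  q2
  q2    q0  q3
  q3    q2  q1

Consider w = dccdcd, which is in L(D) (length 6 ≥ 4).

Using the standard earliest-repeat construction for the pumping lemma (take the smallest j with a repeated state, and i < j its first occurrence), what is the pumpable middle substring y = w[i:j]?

Run of D on w = d c c d c d:
  step 0: q0  (start)
  step 1: q0  (read d: q0→q0)   ← first repeat (q0 seen earlier)
  step 2: q2  (read c: q0→q2)
  step 3: q0  (read c: q2→q0)
  step 4: q0  (read d: q0→q0)
  step 5: q2  (read c: q0→q2)
  step 6: q3  (read d: q2→q3)

So i = 0, j = 1, giving x = w[0:0] = ε, y = w[0:1] = d, z = w[1:6] = ccdcd.
Check: |xy| = 1 ≤ 4 and |y| = 1 ≥ 1. Reading y takes D from q0 back to q0, so every xyⁱz is accepted.
Since D has 4 states, any run of length ≥ 4 visits 4+1 states, so by pigeonhole some state repeats within the first 4 steps — that repeat gives the pumpable loop.

d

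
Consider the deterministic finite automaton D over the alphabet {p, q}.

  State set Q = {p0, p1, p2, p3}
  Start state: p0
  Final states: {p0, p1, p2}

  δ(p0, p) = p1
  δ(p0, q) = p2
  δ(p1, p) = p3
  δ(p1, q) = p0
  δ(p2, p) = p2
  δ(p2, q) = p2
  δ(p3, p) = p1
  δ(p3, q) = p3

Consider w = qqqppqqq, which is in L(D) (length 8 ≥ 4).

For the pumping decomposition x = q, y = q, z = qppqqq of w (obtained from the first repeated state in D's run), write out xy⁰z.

xy⁰z = xz = q·qppqqq = qqppqqq.
Reading y = q takes D from p2 back to p2, so after x the machine is still in p2, and z then leads to the accepting state p2. Hence qqppqqq ∈ L(D).

qqppqqq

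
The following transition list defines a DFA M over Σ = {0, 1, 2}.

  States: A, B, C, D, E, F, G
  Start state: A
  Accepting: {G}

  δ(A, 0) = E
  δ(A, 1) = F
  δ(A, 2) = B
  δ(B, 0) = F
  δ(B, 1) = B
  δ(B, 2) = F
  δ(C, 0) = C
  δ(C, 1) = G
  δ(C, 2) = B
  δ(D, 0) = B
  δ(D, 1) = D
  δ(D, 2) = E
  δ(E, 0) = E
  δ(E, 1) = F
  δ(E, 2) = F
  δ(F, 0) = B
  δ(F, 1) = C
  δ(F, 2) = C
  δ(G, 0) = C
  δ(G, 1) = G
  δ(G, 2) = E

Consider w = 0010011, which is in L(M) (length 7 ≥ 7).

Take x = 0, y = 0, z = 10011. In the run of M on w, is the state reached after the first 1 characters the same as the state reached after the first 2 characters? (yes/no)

State sequence: A -0-> E -0-> E

After x (step 1): E. After xy (step 2): E.
They match, so y = 0 drives M around a cycle from E back to itself; pumping y any number of times keeps M in E before reading z, and xyⁱz ∈ L(M) for every i ≥ 0.

yes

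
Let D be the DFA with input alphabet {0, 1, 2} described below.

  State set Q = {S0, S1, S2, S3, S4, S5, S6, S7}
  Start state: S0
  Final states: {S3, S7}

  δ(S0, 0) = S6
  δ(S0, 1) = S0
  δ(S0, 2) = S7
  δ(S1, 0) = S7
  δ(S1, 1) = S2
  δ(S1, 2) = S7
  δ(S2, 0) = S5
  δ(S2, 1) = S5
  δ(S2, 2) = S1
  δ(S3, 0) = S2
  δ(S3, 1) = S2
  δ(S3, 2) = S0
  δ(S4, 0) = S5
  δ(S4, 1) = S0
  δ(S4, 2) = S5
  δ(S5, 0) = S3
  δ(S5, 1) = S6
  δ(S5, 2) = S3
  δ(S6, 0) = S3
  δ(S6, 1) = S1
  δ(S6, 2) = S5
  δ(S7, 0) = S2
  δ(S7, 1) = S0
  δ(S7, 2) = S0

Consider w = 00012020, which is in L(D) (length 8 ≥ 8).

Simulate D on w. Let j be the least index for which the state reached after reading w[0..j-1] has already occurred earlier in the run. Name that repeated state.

Run of D on w = 0 0 0 1 2 0 2 0:
  step 0: S0  (start)
  step 1: S6  (read 0: S0→S6)
  step 2: S3  (read 0: S6→S3)
  step 3: S2  (read 0: S3→S2)
  step 4: S5  (read 1: S2→S5)
  step 5: S3  (read 2: S5→S3)   ← first repeat (S3 seen earlier)
  step 6: S2  (read 0: S3→S2)
  step 7: S1  (read 2: S2→S1)
  step 8: S7  (read 0: S1→S7)

The earliest repeat is at step j = 5: D is in S3, which it already visited at step i = 2.
Since D has 8 states, any run of length ≥ 8 visits 8+1 states, so by pigeonhole some state repeats within the first 8 steps — that repeat gives the pumpable loop.

S3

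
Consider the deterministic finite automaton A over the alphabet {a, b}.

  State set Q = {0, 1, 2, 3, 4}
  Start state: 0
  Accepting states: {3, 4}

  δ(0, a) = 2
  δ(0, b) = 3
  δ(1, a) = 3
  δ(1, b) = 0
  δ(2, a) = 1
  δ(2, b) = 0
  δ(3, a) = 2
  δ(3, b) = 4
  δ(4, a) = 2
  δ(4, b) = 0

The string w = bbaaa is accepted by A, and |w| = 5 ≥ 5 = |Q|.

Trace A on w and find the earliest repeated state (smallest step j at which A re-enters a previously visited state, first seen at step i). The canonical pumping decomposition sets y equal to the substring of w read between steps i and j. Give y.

baaa

State sequence: 0 -b-> 3 -b-> 4 -a-> 2 -a-> 1 -a-> 3
First repeat at step 5: 3 was already visited.

So i = 1, j = 5, giving x = w[0:1] = b, y = w[1:5] = baaa, z = w[5:5] = ε.
Check: |xy| = 5 ≤ 5 and |y| = 4 ≥ 1. Reading y takes A from 3 back to 3, so every xyⁱz is accepted.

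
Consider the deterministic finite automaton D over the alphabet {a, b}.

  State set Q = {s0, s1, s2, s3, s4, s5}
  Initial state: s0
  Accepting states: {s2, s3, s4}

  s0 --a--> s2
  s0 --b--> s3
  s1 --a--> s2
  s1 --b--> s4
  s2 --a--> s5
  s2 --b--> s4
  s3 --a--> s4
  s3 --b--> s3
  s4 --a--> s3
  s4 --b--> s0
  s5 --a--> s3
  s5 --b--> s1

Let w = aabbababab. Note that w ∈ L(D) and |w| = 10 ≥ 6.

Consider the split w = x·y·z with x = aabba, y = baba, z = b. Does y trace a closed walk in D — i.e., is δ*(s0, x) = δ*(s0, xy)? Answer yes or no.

no

Run of D on the first 9 characters of w = a a b b a b a b a:
  step 0: s0  (start)
  step 1: s2  (read a: s0→s2)
  step 2: s5  (read a: s2→s5)
  step 3: s1  (read b: s5→s1)
  step 4: s4  (read b: s1→s4)
  step 5: s3  (read a: s4→s3)
  step 6: s3  (read b: s3→s3)
  step 7: s4  (read a: s3→s4)
  step 8: s0  (read b: s4→s0)
  step 9: s2  (read a: s0→s2)

After x (step 5): s3. After xy (step 9): s2.
They differ (s3 ≠ s2), so y is not a cycle from the state after x; this split is not the one the pumping-lemma construction produces, and pumping y need not keep the string in L(D).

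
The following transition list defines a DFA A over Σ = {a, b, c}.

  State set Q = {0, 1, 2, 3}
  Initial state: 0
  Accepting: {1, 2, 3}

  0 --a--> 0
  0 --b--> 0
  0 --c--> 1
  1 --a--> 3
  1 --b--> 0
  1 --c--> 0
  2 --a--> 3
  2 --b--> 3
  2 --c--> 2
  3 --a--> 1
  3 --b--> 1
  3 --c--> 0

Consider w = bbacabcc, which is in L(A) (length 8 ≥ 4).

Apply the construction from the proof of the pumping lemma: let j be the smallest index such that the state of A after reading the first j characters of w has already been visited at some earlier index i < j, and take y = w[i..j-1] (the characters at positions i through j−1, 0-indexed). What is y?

b

Run of A on w = b b a c a b c c:
  step 0: 0  (start)
  step 1: 0  (read b: 0→0)   ← first repeat (0 seen earlier)
  step 2: 0  (read b: 0→0)
  step 3: 0  (read a: 0→0)
  step 4: 1  (read c: 0→1)
  step 5: 3  (read a: 1→3)
  step 6: 1  (read b: 3→1)
  step 7: 0  (read c: 1→0)
  step 8: 1  (read c: 0→1)

So i = 0, j = 1, giving x = w[0:0] = ε, y = w[0:1] = b, z = w[1:8] = bacabcc.
Check: |xy| = 1 ≤ 4 and |y| = 1 ≥ 1. Reading y takes A from 0 back to 0, so every xyⁱz is accepted.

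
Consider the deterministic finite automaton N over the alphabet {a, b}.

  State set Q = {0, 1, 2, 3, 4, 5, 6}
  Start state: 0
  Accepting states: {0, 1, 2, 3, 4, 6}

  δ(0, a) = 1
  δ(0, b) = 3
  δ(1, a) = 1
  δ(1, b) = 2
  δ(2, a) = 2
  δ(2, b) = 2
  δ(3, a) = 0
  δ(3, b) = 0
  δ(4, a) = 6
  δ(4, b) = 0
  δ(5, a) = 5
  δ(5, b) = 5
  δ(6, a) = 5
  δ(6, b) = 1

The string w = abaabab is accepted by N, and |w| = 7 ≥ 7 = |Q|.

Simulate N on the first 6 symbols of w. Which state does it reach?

State sequence: 0 -a-> 1 -b-> 2 -a-> 2 -a-> 2 -b-> 2 -a-> 2

After reading 6 characters, N is in state 2.

2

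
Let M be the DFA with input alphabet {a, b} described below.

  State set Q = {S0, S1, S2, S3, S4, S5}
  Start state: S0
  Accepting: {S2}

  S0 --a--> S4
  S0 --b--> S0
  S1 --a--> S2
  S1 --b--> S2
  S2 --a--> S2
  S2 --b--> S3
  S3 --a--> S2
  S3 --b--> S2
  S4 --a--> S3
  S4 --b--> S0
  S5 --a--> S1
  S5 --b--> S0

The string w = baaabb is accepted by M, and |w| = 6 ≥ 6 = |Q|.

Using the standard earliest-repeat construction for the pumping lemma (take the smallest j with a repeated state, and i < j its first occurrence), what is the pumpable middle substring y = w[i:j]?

State sequence: S0 -b-> S0 -a-> S4 -a-> S3 -a-> S2 -b-> S3 -b-> S2
First repeat at step 1: S0 was already visited.

So i = 0, j = 1, giving x = w[0:0] = ε, y = w[0:1] = b, z = w[1:6] = aaabb.
Check: |xy| = 1 ≤ 6 and |y| = 1 ≥ 1. Reading y takes M from S0 back to S0, so every xyⁱz is accepted.
The DFA has 6 states, so the proof of the pumping lemma guarantees a repeated state among the first 6+1 visited; the segment between the two visits is the pumpable y.

b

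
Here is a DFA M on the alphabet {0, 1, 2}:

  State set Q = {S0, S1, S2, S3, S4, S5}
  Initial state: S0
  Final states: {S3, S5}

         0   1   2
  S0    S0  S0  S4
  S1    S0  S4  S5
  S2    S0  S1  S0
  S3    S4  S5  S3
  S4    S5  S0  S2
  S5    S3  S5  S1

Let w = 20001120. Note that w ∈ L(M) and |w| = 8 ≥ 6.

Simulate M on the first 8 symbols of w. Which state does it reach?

State sequence: S0 -2-> S4 -0-> S5 -0-> S3 -0-> S4 -1-> S0 -1-> S0 -2-> S4 -0-> S5

After reading 8 characters, M is in state S5.
(This kind of state-tracing is the core of the pumping-lemma construction: with 6 states, pigeonhole forces a repeat within the first 6 steps.)

S5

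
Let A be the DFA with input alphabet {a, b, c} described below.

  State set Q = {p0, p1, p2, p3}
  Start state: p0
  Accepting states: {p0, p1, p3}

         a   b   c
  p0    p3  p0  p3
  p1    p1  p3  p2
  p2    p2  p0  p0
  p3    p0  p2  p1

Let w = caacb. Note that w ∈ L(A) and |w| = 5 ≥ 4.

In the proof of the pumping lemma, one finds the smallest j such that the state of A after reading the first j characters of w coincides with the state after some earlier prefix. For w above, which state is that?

p0

Run of A on w = c a a c b:
  step 0: p0  (start)
  step 1: p3  (read c: p0→p3)
  step 2: p0  (read a: p3→p0)   ← first repeat (p0 seen earlier)
  step 3: p3  (read a: p0→p3)
  step 4: p1  (read c: p3→p1)
  step 5: p3  (read b: p1→p3)

The earliest repeat is at step j = 2: A is in p0, which it already visited at step i = 0.
Since A has 4 states, any run of length ≥ 4 visits 4+1 states, so by pigeonhole some state repeats within the first 4 steps — that repeat gives the pumpable loop.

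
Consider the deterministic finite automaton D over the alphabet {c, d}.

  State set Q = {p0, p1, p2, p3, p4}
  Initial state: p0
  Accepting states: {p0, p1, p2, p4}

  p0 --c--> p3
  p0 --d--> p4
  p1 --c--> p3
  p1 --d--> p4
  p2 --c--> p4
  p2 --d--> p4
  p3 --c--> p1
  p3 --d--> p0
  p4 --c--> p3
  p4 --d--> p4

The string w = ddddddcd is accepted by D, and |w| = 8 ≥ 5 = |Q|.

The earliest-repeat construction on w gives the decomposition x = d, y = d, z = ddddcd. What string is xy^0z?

dddddcd

xy⁰z = xz = d·ddddcd = dddddcd.
Reading y = d takes D from p4 back to p4, so after x the machine is still in p4, and z then leads to the accepting state p0. Hence dddddcd ∈ L(D).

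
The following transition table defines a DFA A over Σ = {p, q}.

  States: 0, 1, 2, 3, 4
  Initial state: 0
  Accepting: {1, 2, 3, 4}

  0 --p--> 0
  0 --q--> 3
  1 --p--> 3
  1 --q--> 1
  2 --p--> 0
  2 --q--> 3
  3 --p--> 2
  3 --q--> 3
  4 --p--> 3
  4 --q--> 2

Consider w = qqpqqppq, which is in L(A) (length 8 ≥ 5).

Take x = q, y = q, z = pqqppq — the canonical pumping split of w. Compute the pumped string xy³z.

qqqqpqqppq

xy^3z = q·q·q·q·pqqppq = qqqqpqqppq.
Reading y = q takes A from 3 back to 3, so after x·y·y·y the machine is still in 3, and z then leads to the accepting state 3. Hence qqqqpqqppq ∈ L(A).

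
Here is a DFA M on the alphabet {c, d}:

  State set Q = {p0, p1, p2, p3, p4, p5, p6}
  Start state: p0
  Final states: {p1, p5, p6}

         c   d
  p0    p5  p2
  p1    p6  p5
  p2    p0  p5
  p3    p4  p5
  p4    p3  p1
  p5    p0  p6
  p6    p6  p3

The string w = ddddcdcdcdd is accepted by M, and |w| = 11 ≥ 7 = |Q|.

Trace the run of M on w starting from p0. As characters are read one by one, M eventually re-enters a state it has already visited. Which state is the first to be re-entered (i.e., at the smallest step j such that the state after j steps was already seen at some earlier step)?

Run of M on w = d d d d c d c d c d d:
  step 0: p0  (start)
  step 1: p2  (read d: p0→p2)
  step 2: p5  (read d: p2→p5)
  step 3: p6  (read d: p5→p6)
  step 4: p3  (read d: p6→p3)
  step 5: p4  (read c: p3→p4)
  step 6: p1  (read d: p4→p1)
  step 7: p6  (read c: p1→p6)   ← first repeat (p6 seen earlier)
  step 8: p3  (read d: p6→p3)
  step 9: p4  (read c: p3→p4)
  step 10: p1  (read d: p4→p1)
  step 11: p5  (read d: p1→p5)

The earliest repeat is at step j = 7: M is in p6, which it already visited at step i = 3.
Pumping length from the standard proof: p = 7 (the number of states). The repeated state found above gives |xy| = j ≤ 7 and |y| = j − i ≥ 1.

p6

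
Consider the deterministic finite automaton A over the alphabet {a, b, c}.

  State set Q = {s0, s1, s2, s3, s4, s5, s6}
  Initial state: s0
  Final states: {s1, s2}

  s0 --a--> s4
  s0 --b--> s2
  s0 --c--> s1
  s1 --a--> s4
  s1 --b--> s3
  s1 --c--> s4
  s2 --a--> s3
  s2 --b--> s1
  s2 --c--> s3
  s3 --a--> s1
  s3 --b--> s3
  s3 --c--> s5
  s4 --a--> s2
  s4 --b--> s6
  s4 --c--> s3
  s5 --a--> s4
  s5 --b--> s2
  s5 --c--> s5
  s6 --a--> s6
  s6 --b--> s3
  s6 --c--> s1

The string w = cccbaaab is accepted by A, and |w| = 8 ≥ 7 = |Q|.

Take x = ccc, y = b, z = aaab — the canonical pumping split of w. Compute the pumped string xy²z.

xy^2z = ccc·b·b·aaab = cccbbaaab.
Reading y = b takes A from s3 back to s3, so after x·y·y the machine is still in s3, and z then leads to the accepting state s1. Hence cccbbaaab ∈ L(A).

cccbbaaab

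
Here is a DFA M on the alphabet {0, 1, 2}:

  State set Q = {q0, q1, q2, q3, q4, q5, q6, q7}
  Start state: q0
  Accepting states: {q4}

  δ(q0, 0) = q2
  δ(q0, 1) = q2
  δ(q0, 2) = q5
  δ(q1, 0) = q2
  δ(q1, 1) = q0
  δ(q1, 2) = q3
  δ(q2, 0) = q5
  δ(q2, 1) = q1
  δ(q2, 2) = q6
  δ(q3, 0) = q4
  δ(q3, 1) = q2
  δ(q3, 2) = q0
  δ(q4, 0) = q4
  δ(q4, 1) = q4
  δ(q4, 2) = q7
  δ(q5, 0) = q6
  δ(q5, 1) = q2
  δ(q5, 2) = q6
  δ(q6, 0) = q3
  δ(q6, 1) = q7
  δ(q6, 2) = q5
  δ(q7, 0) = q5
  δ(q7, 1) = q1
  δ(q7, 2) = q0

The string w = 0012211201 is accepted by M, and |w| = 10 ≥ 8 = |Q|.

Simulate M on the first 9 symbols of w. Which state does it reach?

q4

Run of M on the first 9 characters of w = 0 0 1 2 2 1 1 2 0:
  step 0: q0  (start)
  step 1: q2  (read 0: q0→q2)
  step 2: q5  (read 0: q2→q5)
  step 3: q2  (read 1: q5→q2)
  step 4: q6  (read 2: q2→q6)
  step 5: q5  (read 2: q6→q5)
  step 6: q2  (read 1: q5→q2)
  step 7: q1  (read 1: q2→q1)
  step 8: q3  (read 2: q1→q3)
  step 9: q4  (read 0: q3→q4)

After reading 9 characters, M is in state q4.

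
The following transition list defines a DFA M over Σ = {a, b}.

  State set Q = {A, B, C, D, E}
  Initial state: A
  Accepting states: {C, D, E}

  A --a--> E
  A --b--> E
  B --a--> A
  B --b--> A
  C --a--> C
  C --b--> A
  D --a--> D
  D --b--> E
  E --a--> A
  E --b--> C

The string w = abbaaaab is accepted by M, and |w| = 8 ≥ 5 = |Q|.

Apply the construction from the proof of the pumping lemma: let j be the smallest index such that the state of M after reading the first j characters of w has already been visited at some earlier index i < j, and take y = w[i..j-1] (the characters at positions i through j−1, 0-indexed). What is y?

Run of M on w = a b b a a a a b:
  step 0: A  (start)
  step 1: E  (read a: A→E)
  step 2: C  (read b: E→C)
  step 3: A  (read b: C→A)   ← first repeat (A seen earlier)
  step 4: E  (read a: A→E)
  step 5: A  (read a: E→A)
  step 6: E  (read a: A→E)
  step 7: A  (read a: E→A)
  step 8: E  (read b: A→E)

So i = 0, j = 3, giving x = w[0:0] = ε, y = w[0:3] = abb, z = w[3:8] = aaaab.
Check: |xy| = 3 ≤ 5 and |y| = 3 ≥ 1. Reading y takes M from A back to A, so every xyⁱz is accepted.

abb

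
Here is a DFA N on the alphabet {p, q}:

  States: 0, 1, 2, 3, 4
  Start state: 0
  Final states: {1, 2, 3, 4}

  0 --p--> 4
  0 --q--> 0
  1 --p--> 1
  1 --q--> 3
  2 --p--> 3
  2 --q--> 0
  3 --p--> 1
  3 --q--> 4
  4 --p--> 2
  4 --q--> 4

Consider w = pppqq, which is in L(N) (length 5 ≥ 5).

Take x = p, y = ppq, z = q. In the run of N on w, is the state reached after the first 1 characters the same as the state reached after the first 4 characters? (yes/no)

State sequence: 0 -p-> 4 -p-> 2 -p-> 3 -q-> 4

After x (step 1): 4. After xy (step 4): 4.
They match, so y = ppq drives N around a cycle from 4 back to itself; pumping y any number of times keeps N in 4 before reading z, and xyⁱz ∈ L(N) for every i ≥ 0.

yes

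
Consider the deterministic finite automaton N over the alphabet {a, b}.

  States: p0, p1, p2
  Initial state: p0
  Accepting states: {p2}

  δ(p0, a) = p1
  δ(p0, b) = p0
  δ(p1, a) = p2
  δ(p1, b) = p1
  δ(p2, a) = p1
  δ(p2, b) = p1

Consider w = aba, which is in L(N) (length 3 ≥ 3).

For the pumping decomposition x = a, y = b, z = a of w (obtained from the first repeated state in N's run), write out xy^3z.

abbba

xy^3z = a·b·b·b·a = abbba.
Reading y = b takes N from p1 back to p1, so after x·y·y·y the machine is still in p1, and z then leads to the accepting state p2. Hence abbba ∈ L(N).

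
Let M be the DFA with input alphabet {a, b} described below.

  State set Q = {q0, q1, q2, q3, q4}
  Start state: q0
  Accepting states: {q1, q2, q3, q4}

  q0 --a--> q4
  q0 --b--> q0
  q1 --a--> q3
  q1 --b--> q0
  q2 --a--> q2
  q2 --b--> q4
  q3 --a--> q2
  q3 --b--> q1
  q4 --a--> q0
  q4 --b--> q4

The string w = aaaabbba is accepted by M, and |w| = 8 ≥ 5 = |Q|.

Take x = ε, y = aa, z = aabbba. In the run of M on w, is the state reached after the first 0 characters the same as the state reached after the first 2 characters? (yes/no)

yes

State sequence: q0 -a-> q4 -a-> q0

After x (step 0): q0. After xy (step 2): q0.
They match, so y = aa drives M around a cycle from q0 back to itself; pumping y any number of times keeps M in q0 before reading z, and xyⁱz ∈ L(M) for every i ≥ 0.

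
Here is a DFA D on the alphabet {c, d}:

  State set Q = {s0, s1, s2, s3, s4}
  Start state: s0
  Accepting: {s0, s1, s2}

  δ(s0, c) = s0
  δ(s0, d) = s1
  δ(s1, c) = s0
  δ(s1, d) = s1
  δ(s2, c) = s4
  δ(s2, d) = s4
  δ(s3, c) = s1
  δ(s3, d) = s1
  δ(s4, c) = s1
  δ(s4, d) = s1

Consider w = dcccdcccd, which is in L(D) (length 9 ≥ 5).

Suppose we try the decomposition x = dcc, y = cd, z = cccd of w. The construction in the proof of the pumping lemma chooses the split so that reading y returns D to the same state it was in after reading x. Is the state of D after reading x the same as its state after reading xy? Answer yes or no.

no

Run of D on the first 5 characters of w = d c c c d:
  step 0: s0  (start)
  step 1: s1  (read d: s0→s1)
  step 2: s0  (read c: s1→s0)
  step 3: s0  (read c: s0→s0)
  step 4: s0  (read c: s0→s0)
  step 5: s1  (read d: s0→s1)

After x (step 3): s0. After xy (step 5): s1.
They differ (s0 ≠ s1), so y is not a cycle from the state after x; this split is not the one the pumping-lemma construction produces, and pumping y need not keep the string in L(D).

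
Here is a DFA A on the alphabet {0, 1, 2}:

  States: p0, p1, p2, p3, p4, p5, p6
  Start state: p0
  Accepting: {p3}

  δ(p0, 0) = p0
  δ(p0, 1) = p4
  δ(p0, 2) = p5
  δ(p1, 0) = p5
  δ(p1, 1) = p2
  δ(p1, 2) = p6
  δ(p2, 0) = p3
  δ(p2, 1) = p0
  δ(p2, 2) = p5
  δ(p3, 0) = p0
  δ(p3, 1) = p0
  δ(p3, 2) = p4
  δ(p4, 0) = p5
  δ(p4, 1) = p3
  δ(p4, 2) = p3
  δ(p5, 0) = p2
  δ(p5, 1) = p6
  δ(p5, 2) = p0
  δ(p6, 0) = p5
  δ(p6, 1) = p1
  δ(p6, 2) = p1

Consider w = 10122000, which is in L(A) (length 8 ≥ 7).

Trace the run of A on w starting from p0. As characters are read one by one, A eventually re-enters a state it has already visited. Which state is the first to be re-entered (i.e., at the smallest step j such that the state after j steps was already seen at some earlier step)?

Run of A on w = 1 0 1 2 2 0 0 0:
  step 0: p0  (start)
  step 1: p4  (read 1: p0→p4)
  step 2: p5  (read 0: p4→p5)
  step 3: p6  (read 1: p5→p6)
  step 4: p1  (read 2: p6→p1)
  step 5: p6  (read 2: p1→p6)   ← first repeat (p6 seen earlier)
  step 6: p5  (read 0: p6→p5)
  step 7: p2  (read 0: p5→p2)
  step 8: p3  (read 0: p2→p3)

The earliest repeat is at step j = 5: A is in p6, which it already visited at step i = 3.
With |Q| = 7, pigeonhole forces a state repeat no later than step 7; the substring read between the first and second visits to that state can be pumped.

p6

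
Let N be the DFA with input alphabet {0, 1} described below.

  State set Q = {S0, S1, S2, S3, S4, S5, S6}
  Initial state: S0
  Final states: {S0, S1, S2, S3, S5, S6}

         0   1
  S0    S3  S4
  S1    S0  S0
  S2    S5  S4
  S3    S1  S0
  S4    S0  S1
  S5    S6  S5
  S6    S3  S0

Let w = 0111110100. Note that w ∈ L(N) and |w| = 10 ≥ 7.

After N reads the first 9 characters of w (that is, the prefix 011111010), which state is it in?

State sequence: S0 -0-> S3 -1-> S0 -1-> S4 -1-> S1 -1-> S0 -1-> S4 -0-> S0 -1-> S4 -0-> S0

After reading 9 characters, N is in state S0.

S0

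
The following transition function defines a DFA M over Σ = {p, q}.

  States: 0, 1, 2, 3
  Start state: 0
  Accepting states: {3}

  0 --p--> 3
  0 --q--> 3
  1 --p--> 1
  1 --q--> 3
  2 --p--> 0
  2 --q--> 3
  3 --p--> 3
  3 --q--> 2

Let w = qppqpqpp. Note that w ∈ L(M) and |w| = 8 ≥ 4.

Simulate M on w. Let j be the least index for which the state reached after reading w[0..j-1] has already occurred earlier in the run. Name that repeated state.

3

Run of M on w = q p p q p q p p:
  step 0: 0  (start)
  step 1: 3  (read q: 0→3)
  step 2: 3  (read p: 3→3)   ← first repeat (3 seen earlier)
  step 3: 3  (read p: 3→3)
  step 4: 2  (read q: 3→2)
  step 5: 0  (read p: 2→0)
  step 6: 3  (read q: 0→3)
  step 7: 3  (read p: 3→3)
  step 8: 3  (read p: 3→3)

The earliest repeat is at step j = 2: M is in 3, which it already visited at step i = 1.
Since M has 4 states, any run of length ≥ 4 visits 4+1 states, so by pigeonhole some state repeats within the first 4 steps — that repeat gives the pumpable loop.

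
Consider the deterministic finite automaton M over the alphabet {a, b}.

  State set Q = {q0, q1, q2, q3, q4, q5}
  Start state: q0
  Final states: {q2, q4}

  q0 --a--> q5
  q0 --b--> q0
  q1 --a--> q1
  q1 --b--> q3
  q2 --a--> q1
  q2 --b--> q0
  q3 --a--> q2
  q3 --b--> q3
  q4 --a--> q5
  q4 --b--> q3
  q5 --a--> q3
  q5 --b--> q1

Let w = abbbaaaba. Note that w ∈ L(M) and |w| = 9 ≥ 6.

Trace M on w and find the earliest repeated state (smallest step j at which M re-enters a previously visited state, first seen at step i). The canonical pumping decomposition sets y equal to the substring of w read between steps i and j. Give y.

b

State sequence: q0 -a-> q5 -b-> q1 -b-> q3 -b-> q3 -a-> q2 -a-> q1 -a-> q1 -b-> q3 -a-> q2
First repeat at step 4: q3 was already visited.

So i = 3, j = 4, giving x = w[0:3] = abb, y = w[3:4] = b, z = w[4:9] = aaaba.
Check: |xy| = 4 ≤ 6 and |y| = 1 ≥ 1. Reading y takes M from q3 back to q3, so every xyⁱz is accepted.
Since M has 6 states, any run of length ≥ 6 visits 6+1 states, so by pigeonhole some state repeats within the first 6 steps — that repeat gives the pumpable loop.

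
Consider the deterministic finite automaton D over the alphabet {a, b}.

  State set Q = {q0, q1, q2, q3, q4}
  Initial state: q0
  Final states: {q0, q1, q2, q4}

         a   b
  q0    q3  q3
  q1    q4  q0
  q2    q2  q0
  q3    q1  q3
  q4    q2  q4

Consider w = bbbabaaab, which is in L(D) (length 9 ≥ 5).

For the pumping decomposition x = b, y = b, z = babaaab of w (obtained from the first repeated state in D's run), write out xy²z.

bbbbabaaab

xy^2z = b·b·b·babaaab = bbbbabaaab.
Reading y = b takes D from q3 back to q3, so after x·y·y the machine is still in q3, and z then leads to the accepting state q4. Hence bbbbabaaab ∈ L(D).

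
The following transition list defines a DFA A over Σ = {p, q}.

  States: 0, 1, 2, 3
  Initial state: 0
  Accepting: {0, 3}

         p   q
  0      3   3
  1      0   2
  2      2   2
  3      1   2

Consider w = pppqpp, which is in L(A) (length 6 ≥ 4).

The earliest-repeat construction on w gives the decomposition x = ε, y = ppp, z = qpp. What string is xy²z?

xy^2z = ε·ppp·ppp·qpp = ppppppqpp.
Reading y = ppp takes A from 0 back to 0, so after x·y·y the machine is still in 0, and z then leads to the accepting state 0. Hence ppppppqpp ∈ L(A).

ppppppqpp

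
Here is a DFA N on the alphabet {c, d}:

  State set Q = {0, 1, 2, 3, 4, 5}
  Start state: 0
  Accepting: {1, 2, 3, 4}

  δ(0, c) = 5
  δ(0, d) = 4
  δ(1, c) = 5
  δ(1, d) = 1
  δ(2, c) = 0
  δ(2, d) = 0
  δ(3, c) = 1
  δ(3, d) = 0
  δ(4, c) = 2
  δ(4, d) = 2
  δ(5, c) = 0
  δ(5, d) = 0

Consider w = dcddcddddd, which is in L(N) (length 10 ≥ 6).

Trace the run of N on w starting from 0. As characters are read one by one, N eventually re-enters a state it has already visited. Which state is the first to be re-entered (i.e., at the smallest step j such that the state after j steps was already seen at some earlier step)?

State sequence: 0 -d-> 4 -c-> 2 -d-> 0 -d-> 4 -c-> 2 -d-> 0 -d-> 4 -d-> 2 -d-> 0 -d-> 4
First repeat at step 3: 0 was already visited.

The earliest repeat is at step j = 3: N is in 0, which it already visited at step i = 0.
Pumping length from the standard proof: p = 6 (the number of states). The repeated state found above gives |xy| = j ≤ 6 and |y| = j − i ≥ 1.

0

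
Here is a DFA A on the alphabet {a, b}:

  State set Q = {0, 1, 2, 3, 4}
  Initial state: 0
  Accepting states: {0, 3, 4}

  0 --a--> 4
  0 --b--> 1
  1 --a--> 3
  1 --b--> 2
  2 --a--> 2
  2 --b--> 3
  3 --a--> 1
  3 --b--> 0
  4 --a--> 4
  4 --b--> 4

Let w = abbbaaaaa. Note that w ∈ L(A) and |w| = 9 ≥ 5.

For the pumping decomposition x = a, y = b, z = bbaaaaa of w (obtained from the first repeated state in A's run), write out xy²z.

abbbbaaaaa

xy^2z = a·b·b·bbaaaaa = abbbbaaaaa.
Reading y = b takes A from 4 back to 4, so after x·y·y the machine is still in 4, and z then leads to the accepting state 4. Hence abbbbaaaaa ∈ L(A).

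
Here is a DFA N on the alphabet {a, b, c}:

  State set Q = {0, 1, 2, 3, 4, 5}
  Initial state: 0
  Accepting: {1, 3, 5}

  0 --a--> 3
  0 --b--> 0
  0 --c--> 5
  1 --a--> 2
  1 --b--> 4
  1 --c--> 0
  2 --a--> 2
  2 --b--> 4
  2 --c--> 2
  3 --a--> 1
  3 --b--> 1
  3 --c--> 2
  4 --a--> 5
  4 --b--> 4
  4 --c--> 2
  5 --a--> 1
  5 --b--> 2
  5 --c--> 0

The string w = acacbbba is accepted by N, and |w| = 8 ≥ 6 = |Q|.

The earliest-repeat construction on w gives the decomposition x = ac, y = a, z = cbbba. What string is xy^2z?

acaacbbba

xy^2z = ac·a·a·cbbba = acaacbbba.
Reading y = a takes N from 2 back to 2, so after x·y·y the machine is still in 2, and z then leads to the accepting state 5. Hence acaacbbba ∈ L(N).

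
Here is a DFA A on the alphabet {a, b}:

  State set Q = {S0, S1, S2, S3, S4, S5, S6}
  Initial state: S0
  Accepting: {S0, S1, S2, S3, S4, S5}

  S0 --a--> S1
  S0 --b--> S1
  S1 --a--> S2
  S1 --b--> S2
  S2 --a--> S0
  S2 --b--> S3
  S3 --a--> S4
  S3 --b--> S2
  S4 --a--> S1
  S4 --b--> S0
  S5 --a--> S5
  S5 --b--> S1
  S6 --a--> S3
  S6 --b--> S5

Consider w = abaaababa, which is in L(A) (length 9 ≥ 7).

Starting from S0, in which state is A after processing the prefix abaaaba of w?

State sequence: S0 -a-> S1 -b-> S2 -a-> S0 -a-> S1 -a-> S2 -b-> S3 -a-> S4

After reading 7 characters, A is in state S4.

S4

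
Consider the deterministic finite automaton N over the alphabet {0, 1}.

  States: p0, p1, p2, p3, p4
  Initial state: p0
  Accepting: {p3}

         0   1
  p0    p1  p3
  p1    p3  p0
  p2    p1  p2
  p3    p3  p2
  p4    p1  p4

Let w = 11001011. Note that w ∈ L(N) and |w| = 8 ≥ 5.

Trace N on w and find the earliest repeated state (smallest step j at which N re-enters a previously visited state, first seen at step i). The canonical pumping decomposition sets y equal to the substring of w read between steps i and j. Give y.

100

Run of N on w = 1 1 0 0 1 0 1 1:
  step 0: p0  (start)
  step 1: p3  (read 1: p0→p3)
  step 2: p2  (read 1: p3→p2)
  step 3: p1  (read 0: p2→p1)
  step 4: p3  (read 0: p1→p3)   ← first repeat (p3 seen earlier)
  step 5: p2  (read 1: p3→p2)
  step 6: p1  (read 0: p2→p1)
  step 7: p0  (read 1: p1→p0)
  step 8: p3  (read 1: p0→p3)

So i = 1, j = 4, giving x = w[0:1] = 1, y = w[1:4] = 100, z = w[4:8] = 1011.
Check: |xy| = 4 ≤ 5 and |y| = 3 ≥ 1. Reading y takes N from p3 back to p3, so every xyⁱz is accepted.
The DFA has 5 states, so the proof of the pumping lemma guarantees a repeated state among the first 5+1 visited; the segment between the two visits is the pumpable y.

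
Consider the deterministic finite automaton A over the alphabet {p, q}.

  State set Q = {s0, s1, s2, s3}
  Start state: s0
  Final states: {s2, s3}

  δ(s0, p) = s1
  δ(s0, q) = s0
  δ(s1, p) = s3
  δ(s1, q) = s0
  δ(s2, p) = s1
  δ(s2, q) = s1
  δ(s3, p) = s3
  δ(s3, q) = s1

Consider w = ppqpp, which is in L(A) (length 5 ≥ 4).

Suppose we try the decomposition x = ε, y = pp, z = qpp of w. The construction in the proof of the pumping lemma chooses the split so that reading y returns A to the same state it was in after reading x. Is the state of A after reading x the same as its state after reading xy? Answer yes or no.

no

Run of A on the first 2 characters of w = p p:
  step 0: s0  (start)
  step 1: s1  (read p: s0→s1)
  step 2: s3  (read p: s1→s3)

After x (step 0): s0. After xy (step 2): s3.
They differ (s0 ≠ s3), so y is not a cycle from the state after x; this split is not the one the pumping-lemma construction produces, and pumping y need not keep the string in L(A).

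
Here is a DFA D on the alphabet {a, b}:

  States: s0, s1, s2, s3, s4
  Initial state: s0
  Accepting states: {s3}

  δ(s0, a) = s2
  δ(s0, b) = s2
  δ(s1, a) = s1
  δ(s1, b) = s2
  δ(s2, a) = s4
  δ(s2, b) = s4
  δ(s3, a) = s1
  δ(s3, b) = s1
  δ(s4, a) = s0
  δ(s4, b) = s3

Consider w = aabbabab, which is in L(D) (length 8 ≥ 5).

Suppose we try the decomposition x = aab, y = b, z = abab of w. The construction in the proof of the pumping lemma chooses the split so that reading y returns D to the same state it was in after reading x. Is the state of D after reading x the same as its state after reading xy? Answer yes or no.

Run of D on the first 4 characters of w = a a b b:
  step 0: s0  (start)
  step 1: s2  (read a: s0→s2)
  step 2: s4  (read a: s2→s4)
  step 3: s3  (read b: s4→s3)
  step 4: s1  (read b: s3→s1)

After x (step 3): s3. After xy (step 4): s1.
They differ (s3 ≠ s1), so y is not a cycle from the state after x; this split is not the one the pumping-lemma construction produces, and pumping y need not keep the string in L(D).

no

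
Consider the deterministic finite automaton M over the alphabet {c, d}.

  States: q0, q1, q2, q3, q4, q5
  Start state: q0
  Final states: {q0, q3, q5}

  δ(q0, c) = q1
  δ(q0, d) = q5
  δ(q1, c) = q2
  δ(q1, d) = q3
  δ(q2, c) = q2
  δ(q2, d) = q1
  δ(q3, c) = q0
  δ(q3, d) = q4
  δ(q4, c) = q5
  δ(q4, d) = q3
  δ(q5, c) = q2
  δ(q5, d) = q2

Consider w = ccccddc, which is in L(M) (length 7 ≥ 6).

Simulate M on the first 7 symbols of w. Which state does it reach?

q0

Run of M on the first 7 characters of w = c c c c d d c:
  step 0: q0  (start)
  step 1: q1  (read c: q0→q1)
  step 2: q2  (read c: q1→q2)
  step 3: q2  (read c: q2→q2)
  step 4: q2  (read c: q2→q2)
  step 5: q1  (read d: q2→q1)
  step 6: q3  (read d: q1→q3)
  step 7: q0  (read c: q3→q0)

After reading 7 characters, M is in state q0.
(This kind of state-tracing is the core of the pumping-lemma construction: with 6 states, pigeonhole forces a repeat within the first 6 steps.)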